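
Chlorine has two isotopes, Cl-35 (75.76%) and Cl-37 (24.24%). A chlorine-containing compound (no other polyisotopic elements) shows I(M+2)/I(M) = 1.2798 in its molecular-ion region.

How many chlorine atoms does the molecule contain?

4

The M+2/M ratio from n Cl atoms is n · q/p = n · 0.2424/0.7576.
n = 1.2798 × 0.7576/0.2424 = 4.00 ≈ 4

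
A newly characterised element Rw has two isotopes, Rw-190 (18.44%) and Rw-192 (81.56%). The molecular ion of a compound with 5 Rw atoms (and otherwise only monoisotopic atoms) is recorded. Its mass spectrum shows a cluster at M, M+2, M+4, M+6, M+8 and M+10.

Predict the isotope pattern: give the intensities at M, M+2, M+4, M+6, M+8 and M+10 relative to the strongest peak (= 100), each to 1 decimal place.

0.1 : 1.2 : 10.2 : 45.2 : 100.0 : 88.5

Each Rw atom is independently Rw-190 (p = 0.1844) or Rw-192 (q = 0.8156); the cluster is the binomial expansion (p + q)^5.
P(M) = 0.1844^5 = 0.000213
P(M+2) = 5 × 0.1844^4 × 0.8156^1 = 0.004715
P(M+4) = 10 × 0.1844^3 × 0.8156^2 = 0.041710
P(M+6) = 10 × 0.1844^2 × 0.8156^3 = 0.184482
P(M+8) = 5 × 0.1844^1 × 0.8156^4 = 0.407981
P(M+10) = 0.8156^5 = 0.360899
The M+8 peak is largest (0.407981); scaling to 100 gives 0.1 : 1.2 : 10.2 : 45.2 : 100.0 : 88.5.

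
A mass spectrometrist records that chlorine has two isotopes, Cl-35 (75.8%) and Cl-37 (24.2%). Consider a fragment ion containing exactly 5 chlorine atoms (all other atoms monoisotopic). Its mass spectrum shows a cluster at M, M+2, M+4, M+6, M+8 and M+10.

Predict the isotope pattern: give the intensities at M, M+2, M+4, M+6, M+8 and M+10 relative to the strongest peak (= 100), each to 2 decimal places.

Expanding (0.758 + 0.242)^5:
P(M) = 0.758^5 = 0.250234
P(M+2) = 5 × 0.758^4 × 0.242^1 = 0.399450
P(M+4) = 10 × 0.758^3 × 0.242^2 = 0.255058
P(M+6) = 10 × 0.758^2 × 0.242^3 = 0.081430
P(M+8) = 5 × 0.758^1 × 0.242^4 = 0.012999
P(M+10) = 0.242^5 = 0.000830
The M+2 peak is largest (0.399450); scaling to 100 gives 62.64 : 100.00 : 63.85 : 20.39 : 3.25 : 0.21.

62.64 : 100.00 : 63.85 : 20.39 : 3.25 : 0.21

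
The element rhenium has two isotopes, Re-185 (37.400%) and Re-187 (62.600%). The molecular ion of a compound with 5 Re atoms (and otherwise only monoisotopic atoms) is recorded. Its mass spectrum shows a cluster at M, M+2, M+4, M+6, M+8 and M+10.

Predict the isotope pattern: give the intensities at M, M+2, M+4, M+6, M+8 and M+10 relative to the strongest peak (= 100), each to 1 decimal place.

2.1 : 17.8 : 59.7 : 100.0 : 83.7 : 28.0

The 5 Re atoms are independent, so intensities follow the terms of (0.37400 + 0.62600)^5.
P(M) = 0.37400^5 = 0.007317
P(M+2) = 5 × 0.37400^4 × 0.62600^1 = 0.061239
P(M+4) = 10 × 0.37400^3 × 0.62600^2 = 0.205005
P(M+6) = 10 × 0.37400^2 × 0.62600^3 = 0.343136
P(M+8) = 5 × 0.37400^1 × 0.62600^4 = 0.287170
P(M+10) = 0.62600^5 = 0.096133
The M+6 peak is largest (0.343136); scaling to 100 gives 2.1 : 17.8 : 59.7 : 100.0 : 83.7 : 28.0.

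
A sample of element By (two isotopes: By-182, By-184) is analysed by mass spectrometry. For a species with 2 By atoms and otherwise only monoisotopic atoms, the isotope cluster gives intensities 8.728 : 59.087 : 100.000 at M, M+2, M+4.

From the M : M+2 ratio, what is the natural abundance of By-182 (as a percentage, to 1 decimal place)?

22.8%

Write p for the By-182 fraction. I(M+2)/I(M) = [C(2,1)·p^1·(1−p)] / p^2 = 2·(1−p)/p = 59.087/8.728 = 6.7698
(1−p)/p = 6.7698/2 = 3.3849  ⇒  p = 1/(1 + 3.3849) = 0.2281
By-182: 22.8%, By-184: 77.2%.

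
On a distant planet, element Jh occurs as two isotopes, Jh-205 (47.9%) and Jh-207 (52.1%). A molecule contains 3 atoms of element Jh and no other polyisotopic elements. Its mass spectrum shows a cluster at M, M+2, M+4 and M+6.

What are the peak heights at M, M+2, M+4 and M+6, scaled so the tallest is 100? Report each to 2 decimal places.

28.18 : 91.94 : 100.00 : 36.26

The 3 Jh atoms are independent, so intensities follow the terms of (0.479 + 0.521)^3.
P(M) = 0.479^3 = 0.109902
P(M+2) = 3 × 0.479^2 × 0.521^1 = 0.358616
P(M+4) = 3 × 0.479^1 × 0.521^2 = 0.390061
P(M+6) = 0.521^3 = 0.141421
The M+4 peak is largest (0.390061); scaling to 100 gives 28.18 : 91.94 : 100.00 : 36.26.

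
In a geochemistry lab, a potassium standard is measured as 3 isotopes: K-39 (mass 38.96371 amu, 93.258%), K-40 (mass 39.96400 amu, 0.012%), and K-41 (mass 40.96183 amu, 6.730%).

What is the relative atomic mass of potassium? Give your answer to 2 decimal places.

Average mass = Σ (abundance × isotope mass) = 0.93258 × 38.96371 + 0.00012 × 39.96400 + 0.06730 × 40.96183
= 36.336777 + 0.004796 + 2.756731 = 39.098304 amu

39.10 amu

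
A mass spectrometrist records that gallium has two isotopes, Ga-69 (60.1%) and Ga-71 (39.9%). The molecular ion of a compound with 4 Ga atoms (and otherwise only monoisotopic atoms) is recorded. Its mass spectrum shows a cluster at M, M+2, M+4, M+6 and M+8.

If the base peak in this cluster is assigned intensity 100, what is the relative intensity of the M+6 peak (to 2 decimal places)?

Binomial terms of (0.601 + 0.399)^4: M 0.1305, M+2 0.3465, M+4 0.3450, M+6 0.1527, M+8 0.0253 → M+2 is the base peak.
P(M+2) = C(4,1) × 0.601^3 × 0.399^1 = 4 × 0.2170818 × 0.3990 = 0.346463 (base)
P(M+6) = C(4,3) × 0.601^1 × 0.399^3 = 4 × 0.6010 × 0.0635212 = 0.152705
Relative intensity = 0.152705 / 0.346463 × 100 = 44.08

44.08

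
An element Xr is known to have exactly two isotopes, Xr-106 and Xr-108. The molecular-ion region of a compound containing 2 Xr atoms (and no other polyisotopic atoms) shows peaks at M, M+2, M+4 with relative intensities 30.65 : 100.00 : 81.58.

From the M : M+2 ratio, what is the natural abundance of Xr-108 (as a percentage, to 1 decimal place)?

62.0%

If p is the fraction of Xr that is Xr-106, then I(M+2)/I(M) = [C(2,1)·p^1·(1−p)] / p^2 = 2·(1−p)/p = 100.00/30.65 = 3.2626
(1−p)/p = 3.2626/2 = 1.6313  ⇒  p = 1/(1 + 1.6313) = 0.3800
Xr-106: 38.0%, Xr-108: 62.0%.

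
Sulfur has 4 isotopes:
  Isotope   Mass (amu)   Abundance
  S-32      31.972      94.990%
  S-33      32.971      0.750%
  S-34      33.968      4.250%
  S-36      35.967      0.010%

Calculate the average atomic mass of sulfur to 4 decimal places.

32.0647 amu

Weight each isotope mass by its fractional abundance: 0.94990 × 31.972 + 0.00750 × 32.971 + 0.04250 × 33.968 + 0.00010 × 35.967
= 30.37020 + 0.24728 + 1.44364 + 0.00360 = 32.06472 amu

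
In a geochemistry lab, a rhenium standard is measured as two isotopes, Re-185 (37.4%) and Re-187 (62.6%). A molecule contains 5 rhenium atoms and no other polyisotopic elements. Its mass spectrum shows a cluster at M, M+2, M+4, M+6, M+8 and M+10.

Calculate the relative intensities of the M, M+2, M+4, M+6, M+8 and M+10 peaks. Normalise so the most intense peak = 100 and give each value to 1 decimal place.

2.1 : 17.8 : 59.7 : 100.0 : 83.7 : 28.0

Each Re atom is independently Re-185 (p = 0.374) or Re-187 (q = 0.626); the cluster is the binomial expansion (p + q)^5.
P(M) = 0.374^5 = 0.007317
P(M+2) = 5 × 0.374^4 × 0.626^1 = 0.061239
P(M+4) = 10 × 0.374^3 × 0.626^2 = 0.205005
P(M+6) = 10 × 0.374^2 × 0.626^3 = 0.343136
P(M+8) = 5 × 0.374^1 × 0.626^4 = 0.287170
P(M+10) = 0.626^5 = 0.096133
The M+6 peak is largest (0.343136); scaling to 100 gives 2.1 : 17.8 : 59.7 : 100.0 : 83.7 : 28.0.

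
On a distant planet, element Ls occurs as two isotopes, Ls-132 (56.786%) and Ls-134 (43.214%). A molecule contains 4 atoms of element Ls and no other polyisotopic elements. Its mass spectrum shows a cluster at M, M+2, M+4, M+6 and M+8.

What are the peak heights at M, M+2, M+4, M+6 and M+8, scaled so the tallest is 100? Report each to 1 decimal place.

The 4 Ls atoms are independent, so intensities follow the terms of (0.56786 + 0.43214)^4.
P(M) = 0.56786^4 = 0.103984
P(M+2) = 4 × 0.56786^3 × 0.43214^1 = 0.316525
P(M+4) = 6 × 0.56786^2 × 0.43214^2 = 0.361312
P(M+6) = 4 × 0.56786^1 × 0.43214^3 = 0.183305
P(M+8) = 0.43214^4 = 0.034874
The M+4 peak is largest (0.361312); scaling to 100 gives 28.8 : 87.6 : 100.0 : 50.7 : 9.7.

28.8 : 87.6 : 100.0 : 50.7 : 9.7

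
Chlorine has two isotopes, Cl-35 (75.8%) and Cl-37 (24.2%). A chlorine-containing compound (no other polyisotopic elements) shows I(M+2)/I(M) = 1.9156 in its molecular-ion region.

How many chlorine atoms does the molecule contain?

With n Cl atoms, P(M+2)/P(M) = C(n,1)·p^(n−1)q / p^n = n·q/p = n · 0.242/0.758.
n = 1.9156 × 0.758/0.242 = 6.00 ≈ 6

6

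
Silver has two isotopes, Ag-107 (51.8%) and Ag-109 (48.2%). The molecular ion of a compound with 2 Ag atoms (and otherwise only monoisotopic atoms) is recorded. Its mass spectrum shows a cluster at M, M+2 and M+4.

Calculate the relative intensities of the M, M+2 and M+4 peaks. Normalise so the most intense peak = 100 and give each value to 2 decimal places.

Each Ag atom is independently Ag-107 (p = 0.518) or Ag-109 (q = 0.482); the cluster is the binomial expansion (p + q)^2.
P(M) = 0.518^2 = 0.268324
P(M+2) = 2 × 0.518^1 × 0.482^1 = 0.499352
P(M+4) = 0.482^2 = 0.232324
The M+2 peak is largest (0.499352); scaling to 100 gives 53.73 : 100.00 : 46.53.

53.73 : 100.00 : 46.53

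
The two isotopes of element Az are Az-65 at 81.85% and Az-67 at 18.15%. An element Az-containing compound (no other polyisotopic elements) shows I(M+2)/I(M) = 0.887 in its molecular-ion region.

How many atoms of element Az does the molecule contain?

For n independent Az atoms, I(M+2)/I(M) = n · (abundance Az-67) / (abundance Az-65) = n · 0.1815/0.8185.
n = 0.887 × 0.8185/0.1815 = 4.00 ≈ 4

4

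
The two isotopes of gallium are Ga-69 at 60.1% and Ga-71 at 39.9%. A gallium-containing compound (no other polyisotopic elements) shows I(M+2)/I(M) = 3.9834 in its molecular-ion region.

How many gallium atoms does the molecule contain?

6

With n Ga atoms, P(M+2)/P(M) = C(n,1)·p^(n−1)q / p^n = n·q/p = n · 0.399/0.601.
n = 3.9834 × 0.601/0.399 = 6.00 ≈ 6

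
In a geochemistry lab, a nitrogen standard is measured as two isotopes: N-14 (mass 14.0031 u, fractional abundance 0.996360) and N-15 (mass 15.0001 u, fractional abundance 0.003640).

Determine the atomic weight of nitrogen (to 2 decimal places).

Ar = Σ fᵢ·mᵢ = 0.996360 × 14.0031 + 0.003640 × 15.0001
= 13.95213 + 0.05460 = 14.00673 u

14.01 u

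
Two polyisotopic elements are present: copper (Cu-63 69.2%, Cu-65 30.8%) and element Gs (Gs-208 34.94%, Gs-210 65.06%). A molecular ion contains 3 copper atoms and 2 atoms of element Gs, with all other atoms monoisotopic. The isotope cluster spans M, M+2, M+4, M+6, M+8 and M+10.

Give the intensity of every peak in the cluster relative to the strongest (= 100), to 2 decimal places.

Copper pattern (n=3): 0.33137389 : 0.44247034 : 0.19693766 : 0.02921811
Element Gs pattern (n=2): 0.12208036 : 0.45463928 : 0.42328036
Convolve the two distributions (both contribute in 2-u steps):
  M: 0.33137389×0.12208036 = 0.040454
  M+2: 0.33137389×0.45463928 + 0.44247034×0.12208036 = 0.204673
  M+4: 0.33137389×0.42328036 + 0.44247034×0.45463928 + 0.19693766×0.12208036 = 0.365471
  M+6: 0.44247034×0.42328036 + 0.19693766×0.45463928 + 0.02921811×0.12208036 = 0.280392
  M+8: 0.19693766×0.42328036 + 0.02921811×0.45463928 = 0.096644
  M+10: 0.02921811×0.42328036 = 0.012367
Scale to base peak (0.365471) = 100: 11.07 : 56.00 : 100.00 : 76.72 : 26.44 : 3.38

11.07 : 56.00 : 100.00 : 76.72 : 26.44 : 3.38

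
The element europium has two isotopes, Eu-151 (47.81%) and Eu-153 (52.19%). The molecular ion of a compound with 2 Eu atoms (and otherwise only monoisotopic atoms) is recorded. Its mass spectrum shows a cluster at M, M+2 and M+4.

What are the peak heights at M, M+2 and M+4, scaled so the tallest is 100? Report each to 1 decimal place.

Each Eu atom is independently Eu-151 (p = 0.4781) or Eu-153 (q = 0.5219); the cluster is the binomial expansion (p + q)^2.
P(M) = 0.4781^2 = 0.228580
P(M+2) = 2 × 0.4781^1 × 0.5219^1 = 0.499041
P(M+4) = 0.5219^2 = 0.272380
The M+2 peak is largest (0.499041); scaling to 100 gives 45.8 : 100.0 : 54.6.

45.8 : 100.0 : 54.6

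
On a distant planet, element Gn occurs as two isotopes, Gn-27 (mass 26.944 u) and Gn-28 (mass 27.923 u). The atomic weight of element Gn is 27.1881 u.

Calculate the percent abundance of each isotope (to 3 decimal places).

Gn-27: 75.066%, Gn-28: 24.934%

Writing the weighted mean with unknown fraction x of Gn-27:
26.944·x + 27.923·(1 − x) = 27.1881
(26.944 − 27.923)·x = 27.1881 − 27.923
x = -0.7349 / -0.979 = 0.75066 → 75.066% Gn-27, 24.934% Gn-28.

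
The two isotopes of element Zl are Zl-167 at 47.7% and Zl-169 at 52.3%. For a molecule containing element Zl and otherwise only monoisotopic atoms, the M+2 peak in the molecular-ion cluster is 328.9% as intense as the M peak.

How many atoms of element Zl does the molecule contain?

3

For n independent Zl atoms, I(M+2)/I(M) = n · (abundance Zl-169) / (abundance Zl-167) = n · 0.523/0.477.
n = 3.289 × 0.477/0.523 = 3.00 ≈ 3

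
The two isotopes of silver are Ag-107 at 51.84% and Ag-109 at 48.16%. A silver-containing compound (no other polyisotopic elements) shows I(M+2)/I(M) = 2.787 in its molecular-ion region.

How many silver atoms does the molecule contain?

3

The M+2/M ratio from n Ag atoms is n · q/p = n · 0.4816/0.5184.
n = 2.787 × 0.5184/0.4816 = 3.00 ≈ 3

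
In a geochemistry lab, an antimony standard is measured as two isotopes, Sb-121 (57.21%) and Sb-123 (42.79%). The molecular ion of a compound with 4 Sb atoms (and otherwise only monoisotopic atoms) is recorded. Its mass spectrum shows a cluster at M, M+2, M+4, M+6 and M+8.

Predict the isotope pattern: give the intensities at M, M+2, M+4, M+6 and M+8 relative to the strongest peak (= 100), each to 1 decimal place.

29.8 : 89.1 : 100.0 : 49.9 : 9.3

Each Sb atom is independently Sb-121 (p = 0.5721) or Sb-123 (q = 0.4279); the cluster is the binomial expansion (p + q)^4.
P(M) = 0.5721^4 = 0.107124
P(M+2) = 4 × 0.5721^3 × 0.4279^1 = 0.320493
P(M+4) = 6 × 0.5721^2 × 0.4279^2 = 0.359567
P(M+6) = 4 × 0.5721^1 × 0.4279^3 = 0.179291
P(M+8) = 0.4279^4 = 0.033525
The M+4 peak is largest (0.359567); scaling to 100 gives 29.8 : 89.1 : 100.0 : 49.9 : 9.3.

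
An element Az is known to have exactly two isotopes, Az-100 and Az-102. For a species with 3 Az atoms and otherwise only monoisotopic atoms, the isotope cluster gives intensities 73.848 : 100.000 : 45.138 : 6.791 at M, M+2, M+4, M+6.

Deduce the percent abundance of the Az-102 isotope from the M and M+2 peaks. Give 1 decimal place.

31.1%

Write p for the Az-100 fraction. I(M+2)/I(M) = [C(3,1)·p^2·(1−p)] / p^3 = 3·(1−p)/p = 100.000/73.848 = 1.3541
(1−p)/p = 1.3541/3 = 0.4514  ⇒  p = 1/(1 + 0.4514) = 0.6890
Az-100: 68.9%, Az-102: 31.1%.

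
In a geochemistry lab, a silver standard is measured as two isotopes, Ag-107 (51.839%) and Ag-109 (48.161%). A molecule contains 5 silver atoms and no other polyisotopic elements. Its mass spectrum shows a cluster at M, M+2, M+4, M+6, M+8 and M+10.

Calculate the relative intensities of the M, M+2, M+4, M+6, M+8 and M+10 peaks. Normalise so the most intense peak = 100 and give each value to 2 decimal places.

11.59 : 53.82 : 100.00 : 92.90 : 43.16 : 8.02

Each Ag atom is independently Ag-107 (p = 0.51839) or Ag-109 (q = 0.48161); the cluster is the binomial expansion (p + q)^5.
P(M) = 0.51839^5 = 0.037435
P(M+2) = 5 × 0.51839^4 × 0.48161^1 = 0.173897
P(M+4) = 10 × 0.51839^3 × 0.48161^2 = 0.323118
P(M+6) = 10 × 0.51839^2 × 0.48161^3 = 0.300192
P(M+8) = 5 × 0.51839^1 × 0.48161^4 = 0.139447
P(M+10) = 0.48161^5 = 0.025911
The M+4 peak is largest (0.323118); scaling to 100 gives 11.59 : 53.82 : 100.00 : 92.90 : 43.16 : 8.02.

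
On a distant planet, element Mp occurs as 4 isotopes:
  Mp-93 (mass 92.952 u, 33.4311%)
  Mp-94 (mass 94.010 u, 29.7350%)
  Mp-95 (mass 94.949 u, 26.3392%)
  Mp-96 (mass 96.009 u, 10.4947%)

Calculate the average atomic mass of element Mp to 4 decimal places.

94.1134 u

Weight each isotope mass by its fractional abundance: 0.334311 × 92.952 + 0.297350 × 94.010 + 0.263392 × 94.949 + 0.104947 × 96.009
= 31.07488 + 27.95387 + 25.00881 + 10.07586 = 94.11342 u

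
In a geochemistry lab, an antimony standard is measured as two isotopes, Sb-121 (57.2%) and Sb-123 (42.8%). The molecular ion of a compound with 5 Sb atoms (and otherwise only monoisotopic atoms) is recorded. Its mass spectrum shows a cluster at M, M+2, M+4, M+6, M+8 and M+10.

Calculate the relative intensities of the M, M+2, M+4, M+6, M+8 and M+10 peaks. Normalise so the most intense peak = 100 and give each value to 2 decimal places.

17.86 : 66.82 : 100.00 : 74.83 : 27.99 : 4.19

Expanding (0.572 + 0.428)^5:
P(M) = 0.572^5 = 0.061232
P(M+2) = 5 × 0.572^4 × 0.428^1 = 0.229086
P(M+4) = 10 × 0.572^3 × 0.428^2 = 0.342827
P(M+6) = 10 × 0.572^2 × 0.428^3 = 0.256521
P(M+8) = 5 × 0.572^1 × 0.428^4 = 0.095971
P(M+10) = 0.428^5 = 0.014362
The M+4 peak is largest (0.342827); scaling to 100 gives 17.86 : 66.82 : 100.00 : 74.83 : 27.99 : 4.19.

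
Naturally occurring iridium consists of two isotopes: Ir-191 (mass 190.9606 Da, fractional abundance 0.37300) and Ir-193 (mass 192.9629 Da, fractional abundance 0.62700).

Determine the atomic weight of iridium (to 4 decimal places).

192.2160 Da

Weight each isotope mass by its fractional abundance: 0.37300 × 190.9606 + 0.62700 × 192.9629
= 71.22830 + 120.98774 = 192.21604 Da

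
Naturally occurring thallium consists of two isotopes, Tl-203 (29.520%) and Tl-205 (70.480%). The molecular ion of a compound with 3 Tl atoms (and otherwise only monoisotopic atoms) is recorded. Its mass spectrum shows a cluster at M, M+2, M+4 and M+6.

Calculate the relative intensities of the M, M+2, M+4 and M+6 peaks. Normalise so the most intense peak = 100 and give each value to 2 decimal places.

The 3 Tl atoms are independent, so intensities follow the terms of (0.29520 + 0.70480)^3.
P(M) = 0.29520^3 = 0.025725
P(M+2) = 3 × 0.29520^2 × 0.70480^1 = 0.184255
P(M+4) = 3 × 0.29520^1 × 0.70480^2 = 0.439916
P(M+6) = 0.70480^3 = 0.350104
The M+4 peak is largest (0.439916); scaling to 100 gives 5.85 : 41.88 : 100.00 : 79.58.

5.85 : 41.88 : 100.00 : 79.58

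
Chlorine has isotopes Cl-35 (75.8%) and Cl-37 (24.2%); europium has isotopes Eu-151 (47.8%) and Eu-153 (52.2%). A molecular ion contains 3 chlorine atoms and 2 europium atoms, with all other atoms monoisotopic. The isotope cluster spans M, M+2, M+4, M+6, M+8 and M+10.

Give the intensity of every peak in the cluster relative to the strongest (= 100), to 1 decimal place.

27.9 : 87.5 : 100.0 : 51.3 : 12.1 : 1.1

Chlorine pattern (n=3): 0.43551951 : 0.41713346 : 0.13317454 : 0.01417249
Europium pattern (n=2): 0.228484 : 0.499032 : 0.272484
Convolve the two distributions (both contribute in 2-u steps):
  M: 0.43551951×0.228484 = 0.099509
  M+2: 0.43551951×0.499032 + 0.41713346×0.228484 = 0.312646
  M+4: 0.43551951×0.272484 + 0.41713346×0.499032 + 0.13317454×0.228484 = 0.357263
  M+6: 0.41713346×0.272484 + 0.13317454×0.499032 + 0.01417249×0.228484 = 0.183359
  M+8: 0.13317454×0.272484 + 0.01417249×0.499032 = 0.043360
  M+10: 0.01417249×0.272484 = 0.003862
Scale to base peak (0.357263) = 100: 27.9 : 87.5 : 100.0 : 51.3 : 12.1 : 1.1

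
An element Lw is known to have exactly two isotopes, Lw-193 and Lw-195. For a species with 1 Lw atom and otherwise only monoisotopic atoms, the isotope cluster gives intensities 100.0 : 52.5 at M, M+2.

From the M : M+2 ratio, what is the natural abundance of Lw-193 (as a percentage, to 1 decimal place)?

Let p = fractional abundance of Lw-193. I(M+2)/I(M) = [C(1,1)·p^0·(1−p)] / p^1 = 1·(1−p)/p = 52.5/100.0 = 0.5250
(1−p)/p = 0.5250/1 = 0.5250  ⇒  p = 1/(1 + 0.5250) = 0.6557
Lw-193: 65.6%, Lw-195: 34.4%.

65.6%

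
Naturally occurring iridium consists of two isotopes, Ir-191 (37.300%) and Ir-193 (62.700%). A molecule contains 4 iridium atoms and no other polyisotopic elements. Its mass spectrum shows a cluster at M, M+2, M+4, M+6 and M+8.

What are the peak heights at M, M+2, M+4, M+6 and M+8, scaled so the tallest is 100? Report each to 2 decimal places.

5.26 : 35.39 : 89.23 : 100.00 : 42.02

Each Ir atom is independently Ir-191 (p = 0.37300) or Ir-193 (q = 0.62700); the cluster is the binomial expansion (p + q)^4.
P(M) = 0.37300^4 = 0.019357
P(M+2) = 4 × 0.37300^3 × 0.62700^1 = 0.130153
P(M+4) = 6 × 0.37300^2 × 0.62700^2 = 0.328174
P(M+6) = 4 × 0.37300^1 × 0.62700^3 = 0.367766
P(M+8) = 0.62700^4 = 0.154550
The M+6 peak is largest (0.367766); scaling to 100 gives 5.26 : 35.39 : 89.23 : 100.00 : 42.02.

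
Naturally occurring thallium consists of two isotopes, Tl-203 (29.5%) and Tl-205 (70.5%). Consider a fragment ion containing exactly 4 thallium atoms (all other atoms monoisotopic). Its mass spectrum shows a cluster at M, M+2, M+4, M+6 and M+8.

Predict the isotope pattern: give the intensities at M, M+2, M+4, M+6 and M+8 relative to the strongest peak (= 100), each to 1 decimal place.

The 4 Tl atoms are independent, so intensities follow the terms of (0.295 + 0.705)^4.
P(M) = 0.295^4 = 0.007573
P(M+2) = 4 × 0.295^3 × 0.705^1 = 0.072396
P(M+4) = 6 × 0.295^2 × 0.705^2 = 0.259522
P(M+6) = 4 × 0.295^1 × 0.705^3 = 0.413475
P(M+8) = 0.705^4 = 0.247034
The M+6 peak is largest (0.413475); scaling to 100 gives 1.8 : 17.5 : 62.8 : 100.0 : 59.7.

1.8 : 17.5 : 62.8 : 100.0 : 59.7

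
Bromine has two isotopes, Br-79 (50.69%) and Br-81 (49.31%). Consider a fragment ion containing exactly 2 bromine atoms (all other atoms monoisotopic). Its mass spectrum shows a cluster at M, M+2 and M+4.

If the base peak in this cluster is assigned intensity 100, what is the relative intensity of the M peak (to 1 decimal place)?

(0.5069 + 0.4931)^2 gives M 0.2569, M+2 0.4999, M+4 0.2431; the largest is M+2.
P(M+2) = C(2,1) × 0.5069^1 × 0.4931^1 = 2 × 0.5069 × 0.4931 = 0.499905 (base)
P(M) = C(2,0) × 0.5069^2 × 0.4931^0 = 1 × 0.25694761 × 1.0000 = 0.256948
Relative intensity = 0.256948 / 0.499905 × 100 = 51.4

51.4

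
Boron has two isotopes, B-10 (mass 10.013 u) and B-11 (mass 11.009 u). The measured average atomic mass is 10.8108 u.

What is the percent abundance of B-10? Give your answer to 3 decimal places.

19.900%

Writing the weighted mean with unknown fraction x of B-10:
10.013·x + 11.009·(1 − x) = 10.8108
(10.013 − 11.009)·x = 10.8108 − 11.009
x = -0.1982 / -0.996 = 0.19900 → 19.900% B-10, 80.100% B-11.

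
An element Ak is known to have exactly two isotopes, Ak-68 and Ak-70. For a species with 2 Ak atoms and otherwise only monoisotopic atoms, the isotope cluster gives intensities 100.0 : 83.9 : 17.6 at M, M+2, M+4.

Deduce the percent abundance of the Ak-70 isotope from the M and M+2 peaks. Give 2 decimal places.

Let p = fractional abundance of Ak-68. I(M+2)/I(M) = [C(2,1)·p^1·(1−p)] / p^2 = 2·(1−p)/p = 83.9/100.0 = 0.8390
(1−p)/p = 0.8390/2 = 0.4195  ⇒  p = 1/(1 + 0.4195) = 0.7045
Ak-68: 70.45%, Ak-70: 29.55%.

29.55%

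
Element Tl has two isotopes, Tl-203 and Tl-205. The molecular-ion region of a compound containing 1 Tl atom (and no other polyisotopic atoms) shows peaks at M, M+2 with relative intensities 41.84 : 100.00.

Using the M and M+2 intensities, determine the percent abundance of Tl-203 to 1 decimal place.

29.5%

Let p = fractional abundance of Tl-203. I(M+2)/I(M) = [C(1,1)·p^0·(1−p)] / p^1 = 1·(1−p)/p = 100.00/41.84 = 2.3901
(1−p)/p = 2.3901/1 = 2.3901  ⇒  p = 1/(1 + 2.3901) = 0.2950
Tl-203: 29.5%, Tl-205: 70.5%.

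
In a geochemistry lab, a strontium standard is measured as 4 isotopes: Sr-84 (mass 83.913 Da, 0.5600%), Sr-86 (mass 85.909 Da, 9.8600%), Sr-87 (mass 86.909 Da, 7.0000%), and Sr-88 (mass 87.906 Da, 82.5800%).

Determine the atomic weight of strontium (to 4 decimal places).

87.6169 Da

The abundance-weighted mean is 0.005600 × 83.913 + 0.098600 × 85.909 + 0.070000 × 86.909 + 0.825800 × 87.906
= 0.46991 + 8.47063 + 6.08363 + 72.59277 = 87.61694 Da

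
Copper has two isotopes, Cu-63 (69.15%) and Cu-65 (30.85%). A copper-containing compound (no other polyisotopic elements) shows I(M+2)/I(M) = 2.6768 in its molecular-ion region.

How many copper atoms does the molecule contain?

With n Cu atoms, P(M+2)/P(M) = C(n,1)·p^(n−1)q / p^n = n·q/p = n · 0.3085/0.6915.
n = 2.6768 × 0.6915/0.3085 = 6.00 ≈ 6

6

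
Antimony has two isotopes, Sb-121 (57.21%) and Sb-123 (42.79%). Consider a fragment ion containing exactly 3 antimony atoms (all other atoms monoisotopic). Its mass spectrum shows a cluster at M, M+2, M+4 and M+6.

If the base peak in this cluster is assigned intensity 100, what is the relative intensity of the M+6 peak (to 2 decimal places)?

18.65

Binomial terms of (0.5721 + 0.4279)^3: M 0.1872, M+2 0.4202, M+4 0.3143, M+6 0.0783 → M+2 is the base peak.
P(M+2) = C(3,1) × 0.5721^2 × 0.4279^1 = 3 × 0.32729841 × 0.4279 = 0.420153 (base)
P(M+6) = C(3,3) × 0.5721^0 × 0.4279^3 = 1 × 1.0000 × 0.07834781 = 0.078348
Relative intensity = 0.078348 / 0.420153 × 100 = 18.65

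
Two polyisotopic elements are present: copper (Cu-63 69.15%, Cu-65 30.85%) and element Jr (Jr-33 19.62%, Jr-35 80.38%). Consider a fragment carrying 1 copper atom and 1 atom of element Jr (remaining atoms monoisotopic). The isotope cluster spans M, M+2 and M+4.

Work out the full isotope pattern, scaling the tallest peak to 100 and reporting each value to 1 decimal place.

22.0 : 100.0 : 40.2

Copper pattern (n=1): 0.6915 : 0.3085
Element Jr pattern (n=1): 0.1962 : 0.8038
Convolve the two distributions (both contribute in 2-u steps):
  M: 0.6915×0.1962 = 0.135672
  M+2: 0.6915×0.8038 + 0.3085×0.1962 = 0.616355
  M+4: 0.3085×0.8038 = 0.247972
Scale to base peak (0.616355) = 100: 22.0 : 100.0 : 40.2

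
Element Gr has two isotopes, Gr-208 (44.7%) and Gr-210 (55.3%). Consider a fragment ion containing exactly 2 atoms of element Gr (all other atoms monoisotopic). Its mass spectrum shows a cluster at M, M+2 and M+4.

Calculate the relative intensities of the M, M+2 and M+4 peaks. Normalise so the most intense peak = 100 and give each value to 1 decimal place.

40.4 : 100.0 : 61.9

Expanding (0.447 + 0.553)^2:
P(M) = 0.447^2 = 0.199809
P(M+2) = 2 × 0.447^1 × 0.553^1 = 0.494382
P(M+4) = 0.553^2 = 0.305809
The M+2 peak is largest (0.494382); scaling to 100 gives 40.4 : 100.0 : 61.9.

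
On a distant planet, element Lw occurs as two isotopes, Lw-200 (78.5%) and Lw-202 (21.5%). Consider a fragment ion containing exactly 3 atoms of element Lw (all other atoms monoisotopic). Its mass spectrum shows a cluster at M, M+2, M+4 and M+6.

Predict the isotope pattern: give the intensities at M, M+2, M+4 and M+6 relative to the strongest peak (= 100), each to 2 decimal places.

100.00 : 82.17 : 22.50 : 2.05

The 3 Lw atoms are independent, so intensities follow the terms of (0.785 + 0.215)^3.
P(M) = 0.785^3 = 0.483737
P(M+2) = 3 × 0.785^2 × 0.215^1 = 0.397465
P(M+4) = 3 × 0.785^1 × 0.215^2 = 0.108860
P(M+6) = 0.215^3 = 0.009938
The M peak is largest (0.483737); scaling to 100 gives 100.00 : 82.17 : 22.50 : 2.05.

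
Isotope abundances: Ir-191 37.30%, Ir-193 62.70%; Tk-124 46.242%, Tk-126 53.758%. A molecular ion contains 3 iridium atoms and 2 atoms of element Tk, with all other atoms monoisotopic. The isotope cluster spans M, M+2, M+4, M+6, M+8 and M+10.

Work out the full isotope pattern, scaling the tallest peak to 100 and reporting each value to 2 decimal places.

Iridium pattern (n=3): 0.05189512 : 0.26170165 : 0.43991135 : 0.24649188
Element Tk pattern (n=2): 0.21383226 : 0.49717549 : 0.28899226
Convolve the two distributions (both contribute in 2-u steps):
  M: 0.05189512×0.21383226 = 0.011097
  M+2: 0.05189512×0.49717549 + 0.26170165×0.21383226 = 0.081761
  M+4: 0.05189512×0.28899226 + 0.26170165×0.49717549 + 0.43991135×0.21383226 = 0.239176
  M+6: 0.26170165×0.28899226 + 0.43991135×0.49717549 + 0.24649188×0.21383226 = 0.347051
  M+8: 0.43991135×0.28899226 + 0.24649188×0.49717549 = 0.249681
  M+10: 0.24649188×0.28899226 = 0.071234
Scale to base peak (0.347051) = 100: 3.20 : 23.56 : 68.92 : 100.00 : 71.94 : 20.53

3.20 : 23.56 : 68.92 : 100.00 : 71.94 : 20.53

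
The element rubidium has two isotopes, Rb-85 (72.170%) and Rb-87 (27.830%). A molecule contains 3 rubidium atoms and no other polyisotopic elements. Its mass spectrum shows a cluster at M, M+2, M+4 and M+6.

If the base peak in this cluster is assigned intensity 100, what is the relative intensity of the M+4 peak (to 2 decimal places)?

38.56

(0.72170 + 0.27830)^3 gives M 0.3759, M+2 0.4349, M+4 0.1677, M+6 0.0216; the largest is M+2.
P(M+2) = C(3,1) × 0.72170^2 × 0.27830^1 = 3 × 0.52085089 × 0.2783 = 0.434858 (base)
P(M+4) = C(3,2) × 0.72170^1 × 0.27830^2 = 3 × 0.7217 × 0.07745089 = 0.167689
Relative intensity = 0.167689 / 0.434858 × 100 = 38.56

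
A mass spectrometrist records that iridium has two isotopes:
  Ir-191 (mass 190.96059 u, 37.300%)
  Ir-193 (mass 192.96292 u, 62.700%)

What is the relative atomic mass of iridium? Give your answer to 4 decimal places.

192.2161 u

Ar = Σ fᵢ·mᵢ = 0.37300 × 190.96059 + 0.62700 × 192.96292
= 71.228300 + 120.987751 = 192.216051 u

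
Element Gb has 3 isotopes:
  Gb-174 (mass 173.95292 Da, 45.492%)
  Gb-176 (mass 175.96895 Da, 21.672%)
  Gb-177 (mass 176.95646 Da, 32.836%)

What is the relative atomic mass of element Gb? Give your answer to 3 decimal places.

Ar = Σ fᵢ·mᵢ = 0.45492 × 173.95292 + 0.21672 × 175.96895 + 0.32836 × 176.95646
= 79.134662 + 38.135991 + 58.105423 = 175.376076 Da

175.376 Da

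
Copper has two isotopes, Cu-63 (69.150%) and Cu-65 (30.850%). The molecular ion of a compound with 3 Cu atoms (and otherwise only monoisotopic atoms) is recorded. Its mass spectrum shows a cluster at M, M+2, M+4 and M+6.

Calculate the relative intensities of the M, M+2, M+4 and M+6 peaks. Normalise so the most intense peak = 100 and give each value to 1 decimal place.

The 3 Cu atoms are independent, so intensities follow the terms of (0.69150 + 0.30850)^3.
P(M) = 0.69150^3 = 0.330656
P(M+2) = 3 × 0.69150^2 × 0.30850^1 = 0.442548
P(M+4) = 3 × 0.69150^1 × 0.30850^2 = 0.197435
P(M+6) = 0.30850^3 = 0.029361
The M+2 peak is largest (0.442548); scaling to 100 gives 74.7 : 100.0 : 44.6 : 6.6.

74.7 : 100.0 : 44.6 : 6.6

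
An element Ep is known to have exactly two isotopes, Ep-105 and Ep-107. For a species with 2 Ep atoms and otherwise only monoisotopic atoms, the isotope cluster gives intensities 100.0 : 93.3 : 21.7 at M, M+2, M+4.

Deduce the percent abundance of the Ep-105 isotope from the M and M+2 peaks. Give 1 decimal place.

Write p for the Ep-105 fraction. I(M+2)/I(M) = [C(2,1)·p^1·(1−p)] / p^2 = 2·(1−p)/p = 93.3/100.0 = 0.9330
(1−p)/p = 0.9330/2 = 0.4665  ⇒  p = 1/(1 + 0.4665) = 0.6819
Ep-105: 68.2%, Ep-107: 31.8%.

68.2%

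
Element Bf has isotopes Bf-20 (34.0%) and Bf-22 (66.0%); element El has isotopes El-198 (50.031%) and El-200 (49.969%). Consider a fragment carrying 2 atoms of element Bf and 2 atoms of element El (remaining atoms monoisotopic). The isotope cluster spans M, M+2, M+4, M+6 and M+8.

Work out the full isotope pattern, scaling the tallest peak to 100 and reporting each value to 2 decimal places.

7.99 : 46.96 : 100.00 : 91.05 : 30.02

Element Bf pattern (n=2): 0.1156 : 0.4488 : 0.4356
Element El pattern (n=2): 0.2503101 : 0.49999981 : 0.2496901
Convolve the two distributions (both contribute in 2-u steps):
  M: 0.1156×0.2503101 = 0.028936
  M+2: 0.1156×0.49999981 + 0.4488×0.2503101 = 0.170139
  M+4: 0.1156×0.2496901 + 0.4488×0.49999981 + 0.4356×0.2503101 = 0.362299
  M+6: 0.4488×0.2496901 + 0.4356×0.49999981 = 0.329861
  M+8: 0.4356×0.2496901 = 0.108765
Scale to base peak (0.362299) = 100: 7.99 : 46.96 : 100.00 : 91.05 : 30.02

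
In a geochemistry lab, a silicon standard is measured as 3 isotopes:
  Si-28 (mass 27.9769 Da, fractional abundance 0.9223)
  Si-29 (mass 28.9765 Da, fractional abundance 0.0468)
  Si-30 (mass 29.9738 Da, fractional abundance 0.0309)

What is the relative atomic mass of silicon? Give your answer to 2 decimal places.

28.09 Da

Weight each isotope mass by its fractional abundance: 0.9223 × 27.9769 + 0.0468 × 28.9765 + 0.0309 × 29.9738
= 25.80309 + 1.35610 + 0.92619 = 28.08538 Da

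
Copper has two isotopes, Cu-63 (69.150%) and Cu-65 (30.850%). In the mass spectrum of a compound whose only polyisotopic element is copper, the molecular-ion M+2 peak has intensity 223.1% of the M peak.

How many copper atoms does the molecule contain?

For n independent Cu atoms, I(M+2)/I(M) = n · (abundance Cu-65) / (abundance Cu-63) = n · 0.30850/0.69150.
n = 2.231 × 0.69150/0.30850 = 5.00 ≈ 5

5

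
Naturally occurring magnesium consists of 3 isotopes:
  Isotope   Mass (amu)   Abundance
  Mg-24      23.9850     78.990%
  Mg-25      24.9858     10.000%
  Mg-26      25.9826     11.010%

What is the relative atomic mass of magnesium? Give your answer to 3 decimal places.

Weight each isotope mass by its fractional abundance: 0.78990 × 23.9850 + 0.10000 × 24.9858 + 0.11010 × 25.9826
= 18.94575 + 2.49858 + 2.86068 = 24.30501 amu

24.305 amu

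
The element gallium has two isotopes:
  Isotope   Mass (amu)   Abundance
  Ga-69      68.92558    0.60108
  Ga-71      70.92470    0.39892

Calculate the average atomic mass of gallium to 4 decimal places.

69.7231 amu

Average mass = Σ (abundance × isotope mass) = 0.60108 × 68.92558 + 0.39892 × 70.92470
= 41.429788 + 28.293281 = 69.723069 amu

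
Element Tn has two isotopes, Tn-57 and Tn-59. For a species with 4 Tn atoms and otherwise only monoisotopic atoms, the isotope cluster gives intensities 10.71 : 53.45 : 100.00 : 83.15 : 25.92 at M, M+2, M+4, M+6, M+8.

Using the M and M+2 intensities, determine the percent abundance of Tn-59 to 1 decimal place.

Let p = fractional abundance of Tn-57. I(M+2)/I(M) = [C(4,1)·p^3·(1−p)] / p^4 = 4·(1−p)/p = 53.45/10.71 = 4.9907
(1−p)/p = 4.9907/4 = 1.2477  ⇒  p = 1/(1 + 1.2477) = 0.4449
Tn-57: 44.5%, Tn-59: 55.5%.

55.5%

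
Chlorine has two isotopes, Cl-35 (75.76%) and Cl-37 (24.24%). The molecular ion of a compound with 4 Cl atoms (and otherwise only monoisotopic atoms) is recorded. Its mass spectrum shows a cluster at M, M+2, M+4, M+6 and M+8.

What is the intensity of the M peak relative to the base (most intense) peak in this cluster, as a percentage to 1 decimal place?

78.1%

Term probabilities: M 0.3294, M+2 0.4216, M+4 0.2023, M+6 0.0432, M+8 0.0035. Base peak = M+2.
P(M+2) = C(4,1) × 0.7576^3 × 0.2424^1 = 4 × 0.4348304 × 0.2424 = 0.421612 (base)
P(M) = C(4,0) × 0.7576^4 × 0.2424^0 = 1 × 0.32942751 × 1.0000 = 0.329428
Relative intensity = 0.329428 / 0.421612 × 100 = 78.1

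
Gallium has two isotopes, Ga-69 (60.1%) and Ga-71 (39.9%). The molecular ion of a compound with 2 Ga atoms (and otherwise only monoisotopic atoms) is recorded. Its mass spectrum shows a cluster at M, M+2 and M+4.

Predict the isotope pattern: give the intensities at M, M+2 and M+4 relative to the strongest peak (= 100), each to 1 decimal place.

75.3 : 100.0 : 33.2

Each Ga atom is independently Ga-69 (p = 0.601) or Ga-71 (q = 0.399); the cluster is the binomial expansion (p + q)^2.
P(M) = 0.601^2 = 0.361201
P(M+2) = 2 × 0.601^1 × 0.399^1 = 0.479598
P(M+4) = 0.399^2 = 0.159201
The M+2 peak is largest (0.479598); scaling to 100 gives 75.3 : 100.0 : 33.2.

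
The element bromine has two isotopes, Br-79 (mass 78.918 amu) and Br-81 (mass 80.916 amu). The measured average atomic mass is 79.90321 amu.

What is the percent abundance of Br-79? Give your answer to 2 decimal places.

50.69%

Writing the weighted mean with unknown fraction x of Br-79:
78.918·x + 80.916·(1 − x) = 79.90321
(78.918 − 80.916)·x = 79.90321 − 80.916
x = -1.01279 / -1.998 = 0.50690 → 50.69% Br-79, 49.31% Br-81.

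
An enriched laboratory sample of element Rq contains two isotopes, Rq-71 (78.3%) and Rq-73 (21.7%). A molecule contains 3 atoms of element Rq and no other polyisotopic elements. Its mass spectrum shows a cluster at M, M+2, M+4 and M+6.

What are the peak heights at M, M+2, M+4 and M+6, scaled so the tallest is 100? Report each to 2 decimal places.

100.00 : 83.14 : 23.04 : 2.13

The 3 Rq atoms are independent, so intensities follow the terms of (0.783 + 0.217)^3.
P(M) = 0.783^3 = 0.480049
P(M+2) = 3 × 0.783^2 × 0.217^1 = 0.399121
P(M+4) = 3 × 0.783^1 × 0.217^2 = 0.110612
P(M+6) = 0.217^3 = 0.010218
The M peak is largest (0.480049); scaling to 100 gives 100.00 : 83.14 : 23.04 : 2.13.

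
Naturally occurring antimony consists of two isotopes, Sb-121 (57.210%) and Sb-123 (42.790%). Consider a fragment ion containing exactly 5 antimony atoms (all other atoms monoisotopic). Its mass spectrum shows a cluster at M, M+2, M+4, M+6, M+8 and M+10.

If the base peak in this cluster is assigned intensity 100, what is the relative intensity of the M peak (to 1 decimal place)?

(0.57210 + 0.42790)^5 gives M 0.0613, M+2 0.2292, M+4 0.3428, M+6 0.2564, M+8 0.0959, M+10 0.0143; the largest is M+4.
P(M+4) = C(5,2) × 0.57210^3 × 0.42790^2 = 10 × 0.18724742 × 0.18309841 = 0.342847 (base)
P(M) = C(5,0) × 0.57210^5 × 0.42790^0 = 1 × 0.06128578 × 1.0000 = 0.061286
Relative intensity = 0.061286 / 0.342847 × 100 = 17.9

17.9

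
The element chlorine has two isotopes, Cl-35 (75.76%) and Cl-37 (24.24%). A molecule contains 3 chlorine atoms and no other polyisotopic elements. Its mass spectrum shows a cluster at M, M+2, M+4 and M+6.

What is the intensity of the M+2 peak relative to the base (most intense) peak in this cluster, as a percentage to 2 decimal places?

95.99%

Binomial terms of (0.7576 + 0.2424)^3: M 0.4348, M+2 0.4174, M+4 0.1335, M+6 0.0142 → M is the base peak.
P(M) = C(3,0) × 0.7576^3 × 0.2424^0 = 1 × 0.4348304 × 1.0000 = 0.434830 (base)
P(M+2) = C(3,1) × 0.7576^2 × 0.2424^1 = 3 × 0.57395776 × 0.2424 = 0.417382
Relative intensity = 0.417382 / 0.434830 × 100 = 95.99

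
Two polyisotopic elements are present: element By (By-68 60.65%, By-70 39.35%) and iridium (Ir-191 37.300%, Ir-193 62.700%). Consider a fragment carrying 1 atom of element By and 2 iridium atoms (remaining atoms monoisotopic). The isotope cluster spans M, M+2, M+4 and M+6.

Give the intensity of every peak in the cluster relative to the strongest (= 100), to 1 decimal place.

Element By pattern (n=1): 0.6065 : 0.3935
Iridium pattern (n=2): 0.139129 : 0.467742 : 0.393129
Convolve the two distributions (both contribute in 2-u steps):
  M: 0.6065×0.139129 = 0.084382
  M+2: 0.6065×0.467742 + 0.3935×0.139129 = 0.338433
  M+4: 0.6065×0.393129 + 0.3935×0.467742 = 0.422489
  M+6: 0.3935×0.393129 = 0.154696
Scale to base peak (0.422489) = 100: 20.0 : 80.1 : 100.0 : 36.6

20.0 : 80.1 : 100.0 : 36.6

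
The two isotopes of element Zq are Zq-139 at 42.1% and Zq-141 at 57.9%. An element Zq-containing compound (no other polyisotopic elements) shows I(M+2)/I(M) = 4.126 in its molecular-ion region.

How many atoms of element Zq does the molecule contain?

3

With n Zq atoms, P(M+2)/P(M) = C(n,1)·p^(n−1)q / p^n = n·q/p = n · 0.579/0.421.
n = 4.126 × 0.421/0.579 = 3.00 ≈ 3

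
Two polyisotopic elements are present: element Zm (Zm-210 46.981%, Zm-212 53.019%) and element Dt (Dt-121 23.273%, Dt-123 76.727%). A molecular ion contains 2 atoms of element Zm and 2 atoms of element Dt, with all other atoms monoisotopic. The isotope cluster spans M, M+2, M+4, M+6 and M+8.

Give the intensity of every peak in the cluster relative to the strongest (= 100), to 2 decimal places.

Element Zm pattern (n=2): 0.22072144 : 0.49817713 : 0.28110144
Element Dt pattern (n=2): 0.05416325 : 0.35713349 : 0.58870325
Convolve the two distributions (both contribute in 2-u steps):
  M: 0.22072144×0.05416325 = 0.011955
  M+2: 0.22072144×0.35713349 + 0.49817713×0.05416325 = 0.105810
  M+4: 0.22072144×0.58870325 + 0.49817713×0.35713349 + 0.28110144×0.05416325 = 0.323081
  M+6: 0.49817713×0.58870325 + 0.28110144×0.35713349 = 0.393669
  M+8: 0.28110144×0.58870325 = 0.165485
Scale to base peak (0.393669) = 100: 3.04 : 26.88 : 82.07 : 100.00 : 42.04

3.04 : 26.88 : 82.07 : 100.00 : 42.04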